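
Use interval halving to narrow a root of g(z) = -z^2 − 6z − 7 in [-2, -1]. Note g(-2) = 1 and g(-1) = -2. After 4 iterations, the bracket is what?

[-1.625, -1.5625]

z = -1.5 gives g = -0.25, negative; keep [-2, -1.5]
z = -1.75 gives g = 0.4375, positive; keep [-1.75, -1.5]
z = -1.625 gives g = 0.109375, positive; keep [-1.625, -1.5]
z = -1.5625 gives g = -0.0664, negative; keep [-1.625, -1.5625]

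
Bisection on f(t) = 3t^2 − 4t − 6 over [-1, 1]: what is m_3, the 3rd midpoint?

-0.75

m = 0, f(m) = -6 (−); new bracket [-1, 0]
m = -0.5, f(m) = -3.25 (−); new bracket [-1, -0.5]
m = -0.75, f(m) = -1.3125 (−); new bracket [-1, -0.75]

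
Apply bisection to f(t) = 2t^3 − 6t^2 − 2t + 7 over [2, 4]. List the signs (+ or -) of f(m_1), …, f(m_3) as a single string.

midpoint 3: f = 1 > 0 → [2, 3]
midpoint 2.5: f = -4.25 < 0 → [2.5, 3]
midpoint 2.75: f = -2.28125 < 0 → [2.75, 3]

+--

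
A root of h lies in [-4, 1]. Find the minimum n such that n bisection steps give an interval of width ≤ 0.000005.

Width after n steps is 5/2^n. Need 2^n ≥ 5/0.000005 = 1000000.
2^19 = 524288 < 1000000 ≤ 2^20 = 1048576, so n = 20.

20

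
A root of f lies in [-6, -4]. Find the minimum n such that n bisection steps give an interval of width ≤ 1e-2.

8

Width after n steps is 2/2^n. Need 2^n ≥ 2/1e-2 = 200.
2^7 = 128 < 200 ≤ 2^8 = 256, so n = 8.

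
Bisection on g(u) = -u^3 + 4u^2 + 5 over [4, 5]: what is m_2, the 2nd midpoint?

u = 4.5 gives g = -5.125, negative; keep [4, 4.5]
u = 4.25 gives g = 0.484375, positive; keep [4.25, 4.5]

4.25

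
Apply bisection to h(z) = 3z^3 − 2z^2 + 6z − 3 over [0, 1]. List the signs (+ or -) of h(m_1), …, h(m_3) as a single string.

-++

h(0.5) = -0.125 < 0, so the root lies in [0.5, 1]
h(0.75) = 1.640625 > 0, so the root lies in [0.5, 0.75]
h(0.625) = 0.701172 > 0, so the root lies in [0.5, 0.625]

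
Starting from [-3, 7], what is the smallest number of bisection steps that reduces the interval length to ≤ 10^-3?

Width after n steps is 10/2^n. Need 2^n ≥ 10/10^-3 = 10000.
2^13 = 8192 < 10000 ≤ 2^14 = 16384, so n = 14.

14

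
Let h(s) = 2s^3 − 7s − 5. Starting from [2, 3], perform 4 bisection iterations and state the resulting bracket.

m = 2.5, h(m) = 8.75 (+); new bracket [2, 2.5]
m = 2.25, h(m) = 2.03125 (+); new bracket [2, 2.25]
m = 2.125, h(m) = -0.683594 (−); new bracket [2.125, 2.25]
m = 2.1875, h(m) = 0.6226 (+); new bracket [2.125, 2.1875]

[2.125, 2.1875]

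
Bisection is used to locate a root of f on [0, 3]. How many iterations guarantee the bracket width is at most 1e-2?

Width after n steps is 3/2^n. Need 2^n ≥ 3/1e-2 = 300.
2^8 = 256 < 300 ≤ 2^9 = 512, so n = 9.

9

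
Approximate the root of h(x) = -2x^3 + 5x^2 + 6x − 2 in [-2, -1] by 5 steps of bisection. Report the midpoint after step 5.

-1.09375

midpoint -1.5: h = 7 > 0 → [-1.5, -1]
midpoint -1.25: h = 2.21875 > 0 → [-1.25, -1]
midpoint -1.125: h = 0.425781 > 0 → [-1.125, -1]
midpoint -1.0625: h = -0.3315 < 0 → [-1.125, -1.0625]
midpoint -1.09375: h = 0.0358 > 0 → [-1.09375, -1.0625]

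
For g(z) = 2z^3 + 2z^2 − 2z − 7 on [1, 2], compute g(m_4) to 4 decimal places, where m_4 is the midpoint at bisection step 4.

m = 1.5, g(m) = 1.25 (+); new bracket [1, 1.5]
m = 1.25, g(m) = -2.46875 (−); new bracket [1.25, 1.5]
m = 1.375, g(m) = -0.769531 (−); new bracket [1.375, 1.5]
m = 1.4375, g(m) = 0.1987 (+); new bracket [1.375, 1.4375]

0.1987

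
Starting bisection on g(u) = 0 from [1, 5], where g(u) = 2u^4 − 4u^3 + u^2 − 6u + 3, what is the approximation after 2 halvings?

g(3) = 48 > 0, so the root lies in [1, 3]
g(2) = -5 < 0, so the root lies in [2, 3]

2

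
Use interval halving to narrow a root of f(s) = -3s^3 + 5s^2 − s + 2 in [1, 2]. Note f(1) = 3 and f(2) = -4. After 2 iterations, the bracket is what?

midpoint 1.5: f = 1.625 > 0 → [1.5, 2]
midpoint 1.75: f = -0.515625 < 0 → [1.5, 1.75]

[1.5, 1.75]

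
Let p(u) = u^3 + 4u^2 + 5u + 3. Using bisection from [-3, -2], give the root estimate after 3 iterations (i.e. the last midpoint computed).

midpoint -2.5: p = -0.125 < 0 → [-2.5, -2]
midpoint -2.25: p = 0.609375 > 0 → [-2.5, -2.25]
midpoint -2.375: p = 0.291016 > 0 → [-2.5, -2.375]

-2.375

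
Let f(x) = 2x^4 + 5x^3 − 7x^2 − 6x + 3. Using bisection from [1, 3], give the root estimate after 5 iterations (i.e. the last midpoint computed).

f(2) = 35 > 0, so the root lies in [1, 2]
f(1.5) = 5.25 > 0, so the root lies in [1, 1.5]
f(1.25) = -0.789062 < 0, so the root lies in [1.25, 1.5]
f(1.375) = 1.6626 > 0, so the root lies in [1.25, 1.375]
f(1.3125) = 0.3064 > 0, so the root lies in [1.25, 1.3125]

1.3125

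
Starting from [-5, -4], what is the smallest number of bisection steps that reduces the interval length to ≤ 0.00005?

15

Width after n steps is 1/2^n. Need 2^n ≥ 1/0.00005 = 20000.
2^14 = 16384 < 20000 ≤ 2^15 = 32768, so n = 15.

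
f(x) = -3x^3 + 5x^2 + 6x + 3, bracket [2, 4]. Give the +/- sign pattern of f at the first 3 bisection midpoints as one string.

-+-

f(3) = -15 < 0, so the root lies in [2, 3]
f(2.5) = 2.375 > 0, so the root lies in [2.5, 3]
f(2.75) = -5.078125 < 0, so the root lies in [2.5, 2.75]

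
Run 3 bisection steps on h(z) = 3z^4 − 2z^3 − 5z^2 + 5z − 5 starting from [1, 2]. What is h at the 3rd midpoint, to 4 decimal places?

2.2585

z = 1.5 gives h = -0.3125, negative; keep [1.5, 2]
z = 1.75 gives h = 5.855469, positive; keep [1.5, 1.75]
z = 1.625 gives h = 2.258545, positive; keep [1.5, 1.625]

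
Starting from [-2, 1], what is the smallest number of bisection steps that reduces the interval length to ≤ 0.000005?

20

Width after n steps is 3/2^n. Need 2^n ≥ 3/0.000005 = 600000.
2^19 = 524288 < 600000 ≤ 2^20 = 1048576, so n = 20.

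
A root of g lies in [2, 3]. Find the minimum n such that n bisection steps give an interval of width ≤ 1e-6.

Width after n steps is 1/2^n. Need 2^n ≥ 1/1e-6 = 1000000.
2^19 = 524288 < 1000000 ≤ 2^20 = 1048576, so n = 20.

20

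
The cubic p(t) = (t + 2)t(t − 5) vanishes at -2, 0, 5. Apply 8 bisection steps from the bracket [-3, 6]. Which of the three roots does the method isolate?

5

m = 1.5, p(m) = -18.375 (−); new bracket [1.5, 6]
m = 3.75, p(m) = -26.953125 (−); new bracket [3.75, 6]
m = 4.875, p(m) = -4.189453 (−); new bracket [4.875, 6]
m = 5.4375, p(m) = 17.6931 (+); new bracket [4.875, 5.4375]
m = 5.15625, p(m) = 5.7655 (+); new bracket [4.875, 5.15625]
m = 5.015625, p(m) = 0.5498 (+); new bracket [4.875, 5.015625]
m = 4.9453125, p(m) = -1.8783 (−); new bracket [4.9453125, 5.015625]
m = 4.98046875, p(m) = -0.679 (−); new bracket [4.98046875, 5.015625]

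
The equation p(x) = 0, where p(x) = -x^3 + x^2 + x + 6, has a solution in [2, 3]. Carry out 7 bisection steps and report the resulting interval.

p(2.5) = -0.875 < 0, so the root lies in [2, 2.5]
p(2.25) = 1.921875 > 0, so the root lies in [2.25, 2.5]
p(2.375) = 0.619141 > 0, so the root lies in [2.375, 2.5]
p(2.4375) = -0.1033 < 0, so the root lies in [2.375, 2.4375]
p(2.40625) = 0.264 > 0, so the root lies in [2.40625, 2.4375]
p(2.421875) = 0.0819 > 0, so the root lies in [2.421875, 2.4375]
p(2.4296875) = -0.0103 < 0, so the root lies in [2.421875, 2.4296875]

[2.421875, 2.4296875]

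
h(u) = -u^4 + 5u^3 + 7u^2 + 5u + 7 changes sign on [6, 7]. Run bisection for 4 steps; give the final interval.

h(6.5) = -76.6875 < 0, so the root lies in [6, 6.5]
h(6.25) = 6.511719 > 0, so the root lies in [6.25, 6.5]
h(6.375) = -32.881104 < 0, so the root lies in [6.25, 6.375]
h(6.3125) = -12.648 < 0, so the root lies in [6.25, 6.3125]

[6.25, 6.3125]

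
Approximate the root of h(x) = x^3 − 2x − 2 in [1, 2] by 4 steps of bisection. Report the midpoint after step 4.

1.8125

x = 1.5 gives h = -1.625, negative; keep [1.5, 2]
x = 1.75 gives h = -0.140625, negative; keep [1.75, 2]
x = 1.875 gives h = 0.841797, positive; keep [1.75, 1.875]
x = 1.8125 gives h = 0.3293, positive; keep [1.75, 1.8125]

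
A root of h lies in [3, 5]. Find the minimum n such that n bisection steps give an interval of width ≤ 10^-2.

8

Width after n steps is 2/2^n. Need 2^n ≥ 2/10^-2 = 200.
2^7 = 128 < 200 ≤ 2^8 = 256, so n = 8.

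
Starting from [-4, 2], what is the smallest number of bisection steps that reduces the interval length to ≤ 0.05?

Width after n steps is 6/2^n. Need 2^n ≥ 6/0.05 = 120.
2^6 = 64 < 120 ≤ 2^7 = 128, so n = 7.

7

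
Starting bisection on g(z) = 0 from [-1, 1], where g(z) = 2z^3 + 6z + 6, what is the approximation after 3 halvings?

-0.75

z = 0 gives g = 6, positive; keep [-1, 0]
z = -0.5 gives g = 2.75, positive; keep [-1, -0.5]
z = -0.75 gives g = 0.65625, positive; keep [-1, -0.75]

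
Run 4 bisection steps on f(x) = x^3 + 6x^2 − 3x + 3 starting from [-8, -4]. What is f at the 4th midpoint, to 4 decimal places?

x = -6 gives f = 21, positive; keep [-8, -6]
x = -7 gives f = -25, negative; keep [-7, -6]
x = -6.5 gives f = 1.375, positive; keep [-7, -6.5]
x = -6.75 gives f = -10.9219, negative; keep [-6.75, -6.5]

-10.9219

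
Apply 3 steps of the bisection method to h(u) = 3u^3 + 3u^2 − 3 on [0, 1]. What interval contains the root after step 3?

u = 0.5 gives h = -1.875, negative; keep [0.5, 1]
u = 0.75 gives h = -0.046875, negative; keep [0.75, 1]
u = 0.875 gives h = 1.306641, positive; keep [0.75, 0.875]

[0.75, 0.875]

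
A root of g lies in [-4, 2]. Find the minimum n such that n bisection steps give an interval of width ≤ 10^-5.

20

Width after n steps is 6/2^n. Need 2^n ≥ 6/10^-5 = 600000.
2^19 = 524288 < 600000 ≤ 2^20 = 1048576, so n = 20.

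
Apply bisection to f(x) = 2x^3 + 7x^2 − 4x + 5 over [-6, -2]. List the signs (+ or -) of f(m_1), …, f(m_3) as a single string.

+--

x = -4 gives f = 5, positive; keep [-6, -4]
x = -5 gives f = -50, negative; keep [-5, -4]
x = -4.5 gives f = -17.5, negative; keep [-4.5, -4]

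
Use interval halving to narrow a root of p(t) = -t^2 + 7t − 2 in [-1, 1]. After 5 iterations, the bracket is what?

[0.25, 0.3125]

p(0) = -2 < 0, so the root lies in [0, 1]
p(0.5) = 1.25 > 0, so the root lies in [0, 0.5]
p(0.25) = -0.3125 < 0, so the root lies in [0.25, 0.5]
p(0.375) = 0.4844 > 0, so the root lies in [0.25, 0.375]
p(0.3125) = 0.0898 > 0, so the root lies in [0.25, 0.3125]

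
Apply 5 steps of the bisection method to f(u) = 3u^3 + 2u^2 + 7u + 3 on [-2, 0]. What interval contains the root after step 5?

u = -1 gives f = -5, negative; keep [-1, 0]
u = -0.5 gives f = -0.375, negative; keep [-0.5, 0]
u = -0.25 gives f = 1.328125, positive; keep [-0.5, -0.25]
u = -0.375 gives f = 0.498, positive; keep [-0.5, -0.375]
u = -0.4375 gives f = 0.0691, positive; keep [-0.5, -0.4375]

[-0.5, -0.4375]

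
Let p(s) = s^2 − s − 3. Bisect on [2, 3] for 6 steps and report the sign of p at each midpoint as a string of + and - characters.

midpoint 2.5: p = 0.75 > 0 → [2, 2.5]
midpoint 2.25: p = -0.1875 < 0 → [2.25, 2.5]
midpoint 2.375: p = 0.265625 > 0 → [2.25, 2.375]
midpoint 2.3125: p = 0.0352 > 0 → [2.25, 2.3125]
midpoint 2.28125: p = -0.0771 < 0 → [2.28125, 2.3125]
midpoint 2.296875: p = -0.0212 < 0 → [2.296875, 2.3125]

+-++--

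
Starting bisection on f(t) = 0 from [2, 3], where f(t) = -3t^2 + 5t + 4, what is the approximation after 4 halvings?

midpoint 2.5: f = -2.25 < 0 → [2, 2.5]
midpoint 2.25: f = 0.0625 > 0 → [2.25, 2.5]
midpoint 2.375: f = -1.046875 < 0 → [2.25, 2.375]
midpoint 2.3125: f = -0.4805 < 0 → [2.25, 2.3125]

2.3125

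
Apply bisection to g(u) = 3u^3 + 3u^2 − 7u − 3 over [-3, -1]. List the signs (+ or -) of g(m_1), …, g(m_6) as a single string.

m = -2, g(m) = -1 (−); new bracket [-2, -1]
m = -1.5, g(m) = 4.125 (+); new bracket [-2, -1.5]
m = -1.75, g(m) = 2.359375 (+); new bracket [-2, -1.75]
m = -1.875, g(m) = 0.8965 (+); new bracket [-2, -1.875]
m = -1.9375, g(m) = 0.0046 (+); new bracket [-2, -1.9375]
m = -1.96875, g(m) = -0.4833 (−); new bracket [-1.96875, -1.9375]

-++++-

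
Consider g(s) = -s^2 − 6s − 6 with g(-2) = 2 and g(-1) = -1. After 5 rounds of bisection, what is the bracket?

[-1.28125, -1.25]

m = -1.5, g(m) = 0.75 (+); new bracket [-1.5, -1]
m = -1.25, g(m) = -0.0625 (−); new bracket [-1.5, -1.25]
m = -1.375, g(m) = 0.359375 (+); new bracket [-1.375, -1.25]
m = -1.3125, g(m) = 0.1523 (+); new bracket [-1.3125, -1.25]
m = -1.28125, g(m) = 0.0459 (+); new bracket [-1.28125, -1.25]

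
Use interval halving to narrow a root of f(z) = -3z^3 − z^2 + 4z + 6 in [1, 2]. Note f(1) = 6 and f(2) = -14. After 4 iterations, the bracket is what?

[1.4375, 1.5]

f(1.5) = -0.375 < 0, so the root lies in [1, 1.5]
f(1.25) = 3.578125 > 0, so the root lies in [1.25, 1.5]
f(1.375) = 1.810547 > 0, so the root lies in [1.375, 1.5]
f(1.4375) = 0.7722 > 0, so the root lies in [1.4375, 1.5]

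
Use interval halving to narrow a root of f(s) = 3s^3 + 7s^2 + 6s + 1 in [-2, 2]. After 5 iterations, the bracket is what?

f(0) = 1 > 0, so the root lies in [-2, 0]
f(-1) = -1 < 0, so the root lies in [-1, 0]
f(-0.5) = -0.625 < 0, so the root lies in [-0.5, 0]
f(-0.25) = -0.1094 < 0, so the root lies in [-0.25, 0]
f(-0.125) = 0.3535 > 0, so the root lies in [-0.25, -0.125]

[-0.25, -0.125]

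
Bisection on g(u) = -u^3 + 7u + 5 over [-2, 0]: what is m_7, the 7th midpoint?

g(-1) = -1 < 0, so the root lies in [-1, 0]
g(-0.5) = 1.625 > 0, so the root lies in [-1, -0.5]
g(-0.75) = 0.171875 > 0, so the root lies in [-1, -0.75]
g(-0.875) = -0.4551 < 0, so the root lies in [-0.875, -0.75]
g(-0.8125) = -0.1511 < 0, so the root lies in [-0.8125, -0.75]
g(-0.78125) = 0.0081 > 0, so the root lies in [-0.8125, -0.78125]
g(-0.796875) = -0.0721 < 0, so the root lies in [-0.796875, -0.78125]

-0.796875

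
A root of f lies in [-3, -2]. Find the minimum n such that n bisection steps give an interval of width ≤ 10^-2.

7

Width after n steps is 1/2^n. Need 2^n ≥ 1/10^-2 = 100.
2^6 = 64 < 100 ≤ 2^7 = 128, so n = 7.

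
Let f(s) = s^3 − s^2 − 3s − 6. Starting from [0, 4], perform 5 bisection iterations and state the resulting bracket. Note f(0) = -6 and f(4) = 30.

[2.75, 2.875]

s = 2 gives f = -8, negative; keep [2, 4]
s = 3 gives f = 3, positive; keep [2, 3]
s = 2.5 gives f = -4.125, negative; keep [2.5, 3]
s = 2.75 gives f = -1.0156, negative; keep [2.75, 3]
s = 2.875 gives f = 0.873, positive; keep [2.75, 2.875]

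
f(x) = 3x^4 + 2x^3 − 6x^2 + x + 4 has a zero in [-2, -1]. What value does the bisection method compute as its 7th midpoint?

-1.6953125

midpoint -1.5: f = -2.5625 < 0 → [-2, -1.5]
midpoint -1.75: f = 1.292969 > 0 → [-1.75, -1.5]
midpoint -1.625: f = -1.13208 < 0 → [-1.75, -1.625]
midpoint -1.6875: f = -0.0568 < 0 → [-1.75, -1.6875]
midpoint -1.71875: f = 0.5821 > 0 → [-1.71875, -1.6875]
midpoint -1.703125: f = 0.2538 > 0 → [-1.703125, -1.6875]
midpoint -1.6953125: f = 0.0963 > 0 → [-1.6953125, -1.6875]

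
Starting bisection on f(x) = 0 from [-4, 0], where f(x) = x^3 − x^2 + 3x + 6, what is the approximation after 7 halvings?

f(-2) = -12 < 0, so the root lies in [-2, 0]
f(-1) = 1 > 0, so the root lies in [-2, -1]
f(-1.5) = -4.125 < 0, so the root lies in [-1.5, -1]
f(-1.25) = -1.2656 < 0, so the root lies in [-1.25, -1]
f(-1.125) = -0.0645 < 0, so the root lies in [-1.125, -1]
f(-1.0625) = 0.4841 > 0, so the root lies in [-1.125, -1.0625]
f(-1.09375) = 0.214 > 0, so the root lies in [-1.125, -1.09375]

-1.09375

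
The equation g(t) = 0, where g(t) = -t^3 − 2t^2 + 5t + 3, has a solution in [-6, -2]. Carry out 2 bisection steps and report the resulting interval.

g(-4) = 15 > 0, so the root lies in [-4, -2]
g(-3) = -3 < 0, so the root lies in [-4, -3]

[-4, -3]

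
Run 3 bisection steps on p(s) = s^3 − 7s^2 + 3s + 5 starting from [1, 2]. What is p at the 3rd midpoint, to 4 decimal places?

0.9395

m = 1.5, p(m) = -2.875 (−); new bracket [1, 1.5]
m = 1.25, p(m) = -0.234375 (−); new bracket [1, 1.25]
m = 1.125, p(m) = 0.939453 (+); new bracket [1.125, 1.25]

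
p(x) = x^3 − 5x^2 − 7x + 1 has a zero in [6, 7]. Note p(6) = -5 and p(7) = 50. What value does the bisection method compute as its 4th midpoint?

6.0625

p(6.5) = 18.875 > 0, so the root lies in [6, 6.5]
p(6.25) = 6.078125 > 0, so the root lies in [6, 6.25]
p(6.125) = 0.330078 > 0, so the root lies in [6, 6.125]
p(6.0625) = -2.3865 < 0, so the root lies in [6.0625, 6.125]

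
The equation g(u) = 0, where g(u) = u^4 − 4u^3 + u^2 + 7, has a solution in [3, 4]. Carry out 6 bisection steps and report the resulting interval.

midpoint 3.5: g = -2.1875 < 0 → [3.5, 4]
midpoint 3.75: g = 7.878906 > 0 → [3.5, 3.75]
midpoint 3.625: g = 2.277588 > 0 → [3.5, 3.625]
midpoint 3.5625: g = -0.0893 < 0 → [3.5625, 3.625]
midpoint 3.59375: g = 1.0596 > 0 → [3.5625, 3.59375]
midpoint 3.578125: g = 0.4766 > 0 → [3.5625, 3.578125]

[3.5625, 3.578125]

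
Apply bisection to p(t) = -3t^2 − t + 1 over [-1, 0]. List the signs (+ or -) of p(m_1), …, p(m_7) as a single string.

p(-0.5) = 0.75 > 0, so the root lies in [-1, -0.5]
p(-0.75) = 0.0625 > 0, so the root lies in [-1, -0.75]
p(-0.875) = -0.421875 < 0, so the root lies in [-0.875, -0.75]
p(-0.8125) = -0.168 < 0, so the root lies in [-0.8125, -0.75]
p(-0.78125) = -0.0498 < 0, so the root lies in [-0.78125, -0.75]
p(-0.765625) = 0.0071 > 0, so the root lies in [-0.78125, -0.765625]
p(-0.7734375) = -0.0212 < 0, so the root lies in [-0.7734375, -0.765625]

++---+-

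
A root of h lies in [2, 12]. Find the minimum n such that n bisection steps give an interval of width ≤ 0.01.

Width after n steps is 10/2^n. Need 2^n ≥ 10/0.01 = 1000.
2^9 = 512 < 1000 ≤ 2^10 = 1024, so n = 10.

10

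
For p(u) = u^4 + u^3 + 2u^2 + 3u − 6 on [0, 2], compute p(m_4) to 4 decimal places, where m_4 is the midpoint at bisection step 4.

midpoint 1: p = 1 > 0 → [0, 1]
midpoint 0.5: p = -3.8125 < 0 → [0.5, 1]
midpoint 0.75: p = -1.886719 < 0 → [0.75, 1]
midpoint 0.875: p = -0.5876 < 0 → [0.875, 1]

-0.5876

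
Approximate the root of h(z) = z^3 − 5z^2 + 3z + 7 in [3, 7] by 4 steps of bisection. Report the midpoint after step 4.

3.75

h(5) = 22 > 0, so the root lies in [3, 5]
h(4) = 3 > 0, so the root lies in [3, 4]
h(3.5) = -0.875 < 0, so the root lies in [3.5, 4]
h(3.75) = 0.6719 > 0, so the root lies in [3.5, 3.75]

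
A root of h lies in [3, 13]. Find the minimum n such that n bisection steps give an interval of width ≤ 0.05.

Width after n steps is 10/2^n. Need 2^n ≥ 10/0.05 = 200.
2^7 = 128 < 200 ≤ 2^8 = 256, so n = 8.

8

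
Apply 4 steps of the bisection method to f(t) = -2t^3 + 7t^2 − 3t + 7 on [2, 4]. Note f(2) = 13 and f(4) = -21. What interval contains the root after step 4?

[3.25, 3.375]

t = 3 gives f = 7, positive; keep [3, 4]
t = 3.5 gives f = -3.5, negative; keep [3, 3.5]
t = 3.25 gives f = 2.53125, positive; keep [3.25, 3.5]
t = 3.375 gives f = -0.2773, negative; keep [3.25, 3.375]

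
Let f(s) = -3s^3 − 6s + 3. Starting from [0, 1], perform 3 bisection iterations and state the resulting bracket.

f(0.5) = -0.375 < 0, so the root lies in [0, 0.5]
f(0.25) = 1.453125 > 0, so the root lies in [0.25, 0.5]
f(0.375) = 0.591797 > 0, so the root lies in [0.375, 0.5]

[0.375, 0.5]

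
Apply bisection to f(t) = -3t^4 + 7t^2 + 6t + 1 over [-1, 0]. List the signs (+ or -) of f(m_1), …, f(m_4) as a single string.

--++

t = -0.5 gives f = -0.4375, negative; keep [-0.5, 0]
t = -0.25 gives f = -0.074219, negative; keep [-0.25, 0]
t = -0.125 gives f = 0.358643, positive; keep [-0.25, -0.125]
t = -0.1875 gives f = 0.1174, positive; keep [-0.25, -0.1875]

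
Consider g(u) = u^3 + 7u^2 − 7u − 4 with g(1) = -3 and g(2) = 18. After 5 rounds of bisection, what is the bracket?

midpoint 1.5: g = 4.625 > 0 → [1, 1.5]
midpoint 1.25: g = 0.140625 > 0 → [1, 1.25]
midpoint 1.125: g = -1.591797 < 0 → [1.125, 1.25]
midpoint 1.1875: g = -0.7668 < 0 → [1.1875, 1.25]
midpoint 1.21875: g = -0.3235 < 0 → [1.21875, 1.25]

[1.21875, 1.25]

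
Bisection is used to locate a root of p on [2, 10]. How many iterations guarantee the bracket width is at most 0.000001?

23

Width after n steps is 8/2^n. Need 2^n ≥ 8/0.000001 = 8000000.
2^22 = 4194304 < 8000000 ≤ 2^23 = 8388608, so n = 23.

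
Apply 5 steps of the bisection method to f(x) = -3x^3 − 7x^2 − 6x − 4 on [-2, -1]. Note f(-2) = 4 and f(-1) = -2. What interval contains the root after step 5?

x = -1.5 gives f = -0.625, negative; keep [-2, -1.5]
x = -1.75 gives f = 1.140625, positive; keep [-1.75, -1.5]
x = -1.625 gives f = 0.138672, positive; keep [-1.625, -1.5]
x = -1.5625 gives f = -0.2708, negative; keep [-1.625, -1.5625]
x = -1.59375 gives f = -0.0732, negative; keep [-1.625, -1.59375]

[-1.625, -1.59375]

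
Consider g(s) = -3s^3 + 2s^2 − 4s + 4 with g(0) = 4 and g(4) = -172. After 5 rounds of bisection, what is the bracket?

[0.875, 1]

s = 2 gives g = -20, negative; keep [0, 2]
s = 1 gives g = -1, negative; keep [0, 1]
s = 0.5 gives g = 2.125, positive; keep [0.5, 1]
s = 0.75 gives g = 0.8594, positive; keep [0.75, 1]
s = 0.875 gives g = 0.0215, positive; keep [0.875, 1]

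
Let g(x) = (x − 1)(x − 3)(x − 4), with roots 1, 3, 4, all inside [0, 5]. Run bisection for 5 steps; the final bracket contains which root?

1

x = 2.5 gives g = 1.125, positive; keep [0, 2.5]
x = 1.25 gives g = 1.203125, positive; keep [0, 1.25]
x = 0.625 gives g = -3.005859, negative; keep [0.625, 1.25]
x = 0.9375 gives g = -0.3948, negative; keep [0.9375, 1.25]
x = 1.09375 gives g = 0.5194, positive; keep [0.9375, 1.09375]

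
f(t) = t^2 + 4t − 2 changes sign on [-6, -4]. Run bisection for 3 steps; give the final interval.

[-4.5, -4.25]

m = -5, f(m) = 3 (+); new bracket [-5, -4]
m = -4.5, f(m) = 0.25 (+); new bracket [-4.5, -4]
m = -4.25, f(m) = -0.9375 (−); new bracket [-4.5, -4.25]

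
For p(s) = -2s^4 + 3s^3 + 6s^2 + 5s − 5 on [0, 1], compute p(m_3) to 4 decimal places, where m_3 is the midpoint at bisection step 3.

midpoint 0.5: p = -0.75 < 0 → [0.5, 1]
midpoint 0.75: p = 2.757812 > 0 → [0.5, 0.75]
midpoint 0.625: p = 0.895996 > 0 → [0.5, 0.625]

0.8960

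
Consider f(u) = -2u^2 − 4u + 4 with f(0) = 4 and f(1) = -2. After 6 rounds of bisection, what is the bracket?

u = 0.5 gives f = 1.5, positive; keep [0.5, 1]
u = 0.75 gives f = -0.125, negative; keep [0.5, 0.75]
u = 0.625 gives f = 0.71875, positive; keep [0.625, 0.75]
u = 0.6875 gives f = 0.3047, positive; keep [0.6875, 0.75]
u = 0.71875 gives f = 0.0918, positive; keep [0.71875, 0.75]
u = 0.734375 gives f = -0.0161, negative; keep [0.71875, 0.734375]

[0.71875, 0.734375]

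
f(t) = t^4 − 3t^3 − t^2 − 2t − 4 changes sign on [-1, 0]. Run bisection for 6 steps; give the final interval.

m = -0.5, f(m) = -2.8125 (−); new bracket [-1, -0.5]
m = -0.75, f(m) = -1.480469 (−); new bracket [-1, -0.75]
m = -0.875, f(m) = -0.419678 (−); new bracket [-1, -0.875]
m = -0.9375, f(m) = 0.2405 (+); new bracket [-0.9375, -0.875]
m = -0.90625, f(m) = -0.1014 (−); new bracket [-0.9375, -0.90625]
m = -0.921875, f(m) = 0.0665 (+); new bracket [-0.921875, -0.90625]

[-0.921875, -0.90625]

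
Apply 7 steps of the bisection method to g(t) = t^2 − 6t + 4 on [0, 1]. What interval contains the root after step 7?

m = 0.5, g(m) = 1.25 (+); new bracket [0.5, 1]
m = 0.75, g(m) = 0.0625 (+); new bracket [0.75, 1]
m = 0.875, g(m) = -0.484375 (−); new bracket [0.75, 0.875]
m = 0.8125, g(m) = -0.2148 (−); new bracket [0.75, 0.8125]
m = 0.78125, g(m) = -0.0771 (−); new bracket [0.75, 0.78125]
m = 0.765625, g(m) = -0.0076 (−); new bracket [0.75, 0.765625]
m = 0.7578125, g(m) = 0.0274 (+); new bracket [0.7578125, 0.765625]

[0.7578125, 0.765625]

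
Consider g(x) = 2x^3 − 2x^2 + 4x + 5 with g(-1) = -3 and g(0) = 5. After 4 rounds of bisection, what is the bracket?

midpoint -0.5: g = 2.25 > 0 → [-1, -0.5]
midpoint -0.75: g = 0.03125 > 0 → [-1, -0.75]
midpoint -0.875: g = -1.371094 < 0 → [-0.875, -0.75]
midpoint -0.8125: g = -0.6431 < 0 → [-0.8125, -0.75]

[-0.8125, -0.75]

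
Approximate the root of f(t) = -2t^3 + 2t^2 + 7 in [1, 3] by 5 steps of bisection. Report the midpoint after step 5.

1.9375

m = 2, f(m) = -1 (−); new bracket [1, 2]
m = 1.5, f(m) = 4.75 (+); new bracket [1.5, 2]
m = 1.75, f(m) = 2.40625 (+); new bracket [1.75, 2]
m = 1.875, f(m) = 0.8477 (+); new bracket [1.875, 2]
m = 1.9375, f(m) = -0.0386 (−); new bracket [1.875, 1.9375]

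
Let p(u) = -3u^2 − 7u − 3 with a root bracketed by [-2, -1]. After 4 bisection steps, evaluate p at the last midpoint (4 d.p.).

-0.1680

midpoint -1.5: p = 0.75 > 0 → [-2, -1.5]
midpoint -1.75: p = 0.0625 > 0 → [-2, -1.75]
midpoint -1.875: p = -0.421875 < 0 → [-1.875, -1.75]
midpoint -1.8125: p = -0.168 < 0 → [-1.8125, -1.75]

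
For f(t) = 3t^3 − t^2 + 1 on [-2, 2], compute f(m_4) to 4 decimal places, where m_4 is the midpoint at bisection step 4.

-0.8281

midpoint 0: f = 1 > 0 → [-2, 0]
midpoint -1: f = -3 < 0 → [-1, 0]
midpoint -0.5: f = 0.375 > 0 → [-1, -0.5]
midpoint -0.75: f = -0.8281 < 0 → [-0.75, -0.5]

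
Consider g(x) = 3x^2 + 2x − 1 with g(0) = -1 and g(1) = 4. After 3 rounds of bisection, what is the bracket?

[0.25, 0.375]

g(0.5) = 0.75 > 0, so the root lies in [0, 0.5]
g(0.25) = -0.3125 < 0, so the root lies in [0.25, 0.5]
g(0.375) = 0.171875 > 0, so the root lies in [0.25, 0.375]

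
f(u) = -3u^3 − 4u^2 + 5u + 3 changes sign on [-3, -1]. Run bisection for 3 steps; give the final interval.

midpoint -2: f = 1 > 0 → [-2, -1]
midpoint -1.5: f = -3.375 < 0 → [-2, -1.5]
midpoint -1.75: f = -1.921875 < 0 → [-2, -1.75]

[-2, -1.75]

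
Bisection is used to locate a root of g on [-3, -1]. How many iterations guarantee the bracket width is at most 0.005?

Width after n steps is 2/2^n. Need 2^n ≥ 2/0.005 = 400.
2^8 = 256 < 400 ≤ 2^9 = 512, so n = 9.

9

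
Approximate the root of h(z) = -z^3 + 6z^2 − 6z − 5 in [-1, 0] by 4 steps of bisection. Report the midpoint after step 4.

-0.5625

m = -0.5, h(m) = -0.375 (−); new bracket [-1, -0.5]
m = -0.75, h(m) = 3.296875 (+); new bracket [-0.75, -0.5]
m = -0.625, h(m) = 1.337891 (+); new bracket [-0.625, -0.5]
m = -0.5625, h(m) = 0.4514 (+); new bracket [-0.5625, -0.5]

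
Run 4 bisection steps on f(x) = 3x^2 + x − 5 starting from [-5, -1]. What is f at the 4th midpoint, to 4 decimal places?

x = -3 gives f = 19, positive; keep [-3, -1]
x = -2 gives f = 5, positive; keep [-2, -1]
x = -1.5 gives f = 0.25, positive; keep [-1.5, -1]
x = -1.25 gives f = -1.5625, negative; keep [-1.5, -1.25]

-1.5625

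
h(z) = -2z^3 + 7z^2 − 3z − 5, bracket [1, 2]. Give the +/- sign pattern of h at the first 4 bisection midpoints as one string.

-++-

h(1.5) = -0.5 < 0, so the root lies in [1.5, 2]
h(1.75) = 0.46875 > 0, so the root lies in [1.5, 1.75]
h(1.625) = 0.027344 > 0, so the root lies in [1.5, 1.625]
h(1.5625) = -0.2271 < 0, so the root lies in [1.5625, 1.625]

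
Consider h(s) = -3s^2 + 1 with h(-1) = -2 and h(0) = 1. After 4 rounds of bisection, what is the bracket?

s = -0.5 gives h = 0.25, positive; keep [-1, -0.5]
s = -0.75 gives h = -0.6875, negative; keep [-0.75, -0.5]
s = -0.625 gives h = -0.171875, negative; keep [-0.625, -0.5]
s = -0.5625 gives h = 0.0508, positive; keep [-0.625, -0.5625]

[-0.625, -0.5625]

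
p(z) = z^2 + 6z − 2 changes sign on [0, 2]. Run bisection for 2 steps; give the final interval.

[0, 0.5]

m = 1, p(m) = 5 (+); new bracket [0, 1]
m = 0.5, p(m) = 1.25 (+); new bracket [0, 0.5]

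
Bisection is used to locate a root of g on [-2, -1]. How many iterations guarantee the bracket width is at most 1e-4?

14

Width after n steps is 1/2^n. Need 2^n ≥ 1/1e-4 = 10000.
2^13 = 8192 < 10000 ≤ 2^14 = 16384, so n = 14.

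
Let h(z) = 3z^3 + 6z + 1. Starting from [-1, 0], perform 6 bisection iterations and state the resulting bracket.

[-0.171875, -0.15625]

z = -0.5 gives h = -2.375, negative; keep [-0.5, 0]
z = -0.25 gives h = -0.546875, negative; keep [-0.25, 0]
z = -0.125 gives h = 0.244141, positive; keep [-0.25, -0.125]
z = -0.1875 gives h = -0.1448, negative; keep [-0.1875, -0.125]
z = -0.15625 gives h = 0.0511, positive; keep [-0.1875, -0.15625]
z = -0.171875 gives h = -0.0465, negative; keep [-0.171875, -0.15625]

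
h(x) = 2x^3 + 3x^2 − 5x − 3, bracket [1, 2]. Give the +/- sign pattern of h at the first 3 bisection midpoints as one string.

h(1.5) = 3 > 0, so the root lies in [1, 1.5]
h(1.25) = -0.65625 < 0, so the root lies in [1.25, 1.5]
h(1.375) = 0.996094 > 0, so the root lies in [1.25, 1.375]

+-+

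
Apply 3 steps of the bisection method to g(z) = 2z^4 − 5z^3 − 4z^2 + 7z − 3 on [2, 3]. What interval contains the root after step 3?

[2.75, 2.875]

z = 2.5 gives g = -10.5, negative; keep [2.5, 3]
z = 2.75 gives g = -3.601562, negative; keep [2.75, 3]
z = 2.875 gives g = 1.885254, positive; keep [2.75, 2.875]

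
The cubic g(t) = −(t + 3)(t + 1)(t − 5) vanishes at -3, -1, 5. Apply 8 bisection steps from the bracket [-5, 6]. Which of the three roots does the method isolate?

g(0.5) = 23.625 > 0, so the root lies in [0.5, 6]
g(3.25) = 46.484375 > 0, so the root lies in [3.25, 6]
g(4.625) = 16.083984 > 0, so the root lies in [4.625, 6]
g(5.3125) = -16.3977 < 0, so the root lies in [4.625, 5.3125]
g(4.96875) = 1.4864 > 0, so the root lies in [4.96875, 5.3125]
g(5.140625) = -7.0296 < 0, so the root lies in [4.96875, 5.140625]
g(5.0546875) = -2.667 < 0, so the root lies in [4.96875, 5.0546875]
g(5.01171875) = -0.5644 < 0, so the root lies in [4.96875, 5.01171875]

5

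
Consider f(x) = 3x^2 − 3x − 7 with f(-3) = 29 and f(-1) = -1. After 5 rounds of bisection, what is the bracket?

f(-2) = 11 > 0, so the root lies in [-2, -1]
f(-1.5) = 4.25 > 0, so the root lies in [-1.5, -1]
f(-1.25) = 1.4375 > 0, so the root lies in [-1.25, -1]
f(-1.125) = 0.1719 > 0, so the root lies in [-1.125, -1]
f(-1.0625) = -0.4258 < 0, so the root lies in [-1.125, -1.0625]

[-1.125, -1.0625]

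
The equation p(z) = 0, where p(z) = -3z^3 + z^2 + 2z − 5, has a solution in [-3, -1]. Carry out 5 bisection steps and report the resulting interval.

m = -2, p(m) = 19 (+); new bracket [-2, -1]
m = -1.5, p(m) = 4.375 (+); new bracket [-1.5, -1]
m = -1.25, p(m) = -0.078125 (−); new bracket [-1.5, -1.25]
m = -1.375, p(m) = 1.9395 (+); new bracket [-1.375, -1.25]
m = -1.3125, p(m) = 0.8806 (+); new bracket [-1.3125, -1.25]

[-1.3125, -1.25]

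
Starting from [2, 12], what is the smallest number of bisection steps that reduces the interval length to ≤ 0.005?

11

Width after n steps is 10/2^n. Need 2^n ≥ 10/0.005 = 2000.
2^10 = 1024 < 2000 ≤ 2^11 = 2048, so n = 11.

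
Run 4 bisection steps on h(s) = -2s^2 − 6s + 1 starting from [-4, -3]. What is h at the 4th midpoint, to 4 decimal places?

-0.1953

s = -3.5 gives h = -2.5, negative; keep [-3.5, -3]
s = -3.25 gives h = -0.625, negative; keep [-3.25, -3]
s = -3.125 gives h = 0.21875, positive; keep [-3.25, -3.125]
s = -3.1875 gives h = -0.1953, negative; keep [-3.1875, -3.125]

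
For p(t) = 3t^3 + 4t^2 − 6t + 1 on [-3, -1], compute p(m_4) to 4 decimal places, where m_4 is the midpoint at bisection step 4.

-2.3770

m = -2, p(m) = 5 (+); new bracket [-3, -2]
m = -2.5, p(m) = -5.875 (−); new bracket [-2.5, -2]
m = -2.25, p(m) = 0.578125 (+); new bracket [-2.5, -2.25]
m = -2.375, p(m) = -2.377 (−); new bracket [-2.375, -2.25]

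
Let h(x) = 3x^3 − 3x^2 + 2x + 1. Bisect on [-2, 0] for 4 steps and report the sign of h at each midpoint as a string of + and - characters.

x = -1 gives h = -7, negative; keep [-1, 0]
x = -0.5 gives h = -1.125, negative; keep [-0.5, 0]
x = -0.25 gives h = 0.265625, positive; keep [-0.5, -0.25]
x = -0.375 gives h = -0.3301, negative; keep [-0.375, -0.25]

--+-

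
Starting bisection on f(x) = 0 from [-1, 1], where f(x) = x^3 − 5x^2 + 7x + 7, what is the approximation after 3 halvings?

midpoint 0: f = 7 > 0 → [-1, 0]
midpoint -0.5: f = 2.125 > 0 → [-1, -0.5]
midpoint -0.75: f = -1.484375 < 0 → [-0.75, -0.5]

-0.75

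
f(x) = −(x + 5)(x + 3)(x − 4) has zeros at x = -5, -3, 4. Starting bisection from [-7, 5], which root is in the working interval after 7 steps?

x = -1 gives f = 40, positive; keep [-1, 5]
x = 2 gives f = 70, positive; keep [2, 5]
x = 3.5 gives f = 27.625, positive; keep [3.5, 5]
x = 4.25 gives f = -16.7656, negative; keep [3.5, 4.25]
x = 3.875 gives f = 7.627, positive; keep [3.875, 4.25]
x = 4.0625 gives f = -4.0002, negative; keep [3.875, 4.0625]
x = 3.96875 gives f = 1.9532, positive; keep [3.96875, 4.0625]

4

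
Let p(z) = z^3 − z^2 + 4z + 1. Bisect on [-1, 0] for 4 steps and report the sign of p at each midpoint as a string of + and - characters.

--++

p(-0.5) = -1.375 < 0, so the root lies in [-0.5, 0]
p(-0.25) = -0.078125 < 0, so the root lies in [-0.25, 0]
p(-0.125) = 0.482422 > 0, so the root lies in [-0.25, -0.125]
p(-0.1875) = 0.2083 > 0, so the root lies in [-0.25, -0.1875]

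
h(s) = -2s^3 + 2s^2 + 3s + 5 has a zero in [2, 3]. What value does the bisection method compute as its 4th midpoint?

2.1875

m = 2.5, h(m) = -6.25 (−); new bracket [2, 2.5]
m = 2.25, h(m) = -0.90625 (−); new bracket [2, 2.25]
m = 2.125, h(m) = 1.214844 (+); new bracket [2.125, 2.25]
m = 2.1875, h(m) = 0.1978 (+); new bracket [2.1875, 2.25]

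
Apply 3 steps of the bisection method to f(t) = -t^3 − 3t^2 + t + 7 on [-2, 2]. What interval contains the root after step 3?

m = 0, f(m) = 7 (+); new bracket [0, 2]
m = 1, f(m) = 4 (+); new bracket [1, 2]
m = 1.5, f(m) = -1.625 (−); new bracket [1, 1.5]

[1, 1.5]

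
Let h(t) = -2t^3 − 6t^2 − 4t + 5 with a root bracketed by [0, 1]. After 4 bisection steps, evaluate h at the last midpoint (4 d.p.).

0.4956

midpoint 0.5: h = 1.25 > 0 → [0.5, 1]
midpoint 0.75: h = -2.21875 < 0 → [0.5, 0.75]
midpoint 0.625: h = -0.332031 < 0 → [0.5, 0.625]
midpoint 0.5625: h = 0.4956 > 0 → [0.5625, 0.625]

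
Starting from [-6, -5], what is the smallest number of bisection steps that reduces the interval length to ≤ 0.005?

Width after n steps is 1/2^n. Need 2^n ≥ 1/0.005 = 200.
2^7 = 128 < 200 ≤ 2^8 = 256, so n = 8.

8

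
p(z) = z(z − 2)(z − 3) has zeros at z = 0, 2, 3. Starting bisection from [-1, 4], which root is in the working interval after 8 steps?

0

midpoint 1.5: p = 1.125 > 0 → [-1, 1.5]
midpoint 0.25: p = 1.203125 > 0 → [-1, 0.25]
midpoint -0.375: p = -3.005859 < 0 → [-0.375, 0.25]
midpoint -0.0625: p = -0.3948 < 0 → [-0.0625, 0.25]
midpoint 0.09375: p = 0.5194 > 0 → [-0.0625, 0.09375]
midpoint 0.015625: p = 0.0925 > 0 → [-0.0625, 0.015625]
midpoint -0.0234375: p = -0.1434 < 0 → [-0.0234375, 0.015625]
midpoint -0.00390625: p = -0.0235 < 0 → [-0.00390625, 0.015625]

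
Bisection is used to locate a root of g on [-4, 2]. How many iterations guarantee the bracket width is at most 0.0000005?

24

Width after n steps is 6/2^n. Need 2^n ≥ 6/0.0000005 = 12000000.
2^23 = 8388608 < 12000000 ≤ 2^24 = 16777216, so n = 24.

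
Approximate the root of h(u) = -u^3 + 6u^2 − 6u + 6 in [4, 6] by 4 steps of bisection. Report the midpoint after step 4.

h(5) = 1 > 0, so the root lies in [5, 6]
h(5.5) = -11.875 < 0, so the root lies in [5, 5.5]
h(5.25) = -4.828125 < 0, so the root lies in [5, 5.25]
h(5.125) = -1.7676 < 0, so the root lies in [5, 5.125]

5.125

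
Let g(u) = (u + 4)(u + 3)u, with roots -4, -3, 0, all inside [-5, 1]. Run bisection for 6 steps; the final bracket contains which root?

m = -2, g(m) = -4 (−); new bracket [-2, 1]
m = -0.5, g(m) = -4.375 (−); new bracket [-0.5, 1]
m = 0.25, g(m) = 3.453125 (+); new bracket [-0.5, 0.25]
m = -0.125, g(m) = -1.3926 (−); new bracket [-0.125, 0.25]
m = 0.0625, g(m) = 0.7776 (+); new bracket [-0.125, 0.0625]
m = -0.03125, g(m) = -0.3682 (−); new bracket [-0.03125, 0.0625]

0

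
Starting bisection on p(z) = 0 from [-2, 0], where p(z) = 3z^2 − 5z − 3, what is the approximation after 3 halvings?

-0.25

p(-1) = 5 > 0, so the root lies in [-1, 0]
p(-0.5) = 0.25 > 0, so the root lies in [-0.5, 0]
p(-0.25) = -1.5625 < 0, so the root lies in [-0.5, -0.25]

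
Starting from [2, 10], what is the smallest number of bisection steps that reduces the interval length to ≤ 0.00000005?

Width after n steps is 8/2^n. Need 2^n ≥ 8/0.00000005 = 160000000.
2^27 = 134217728 < 160000000 ≤ 2^28 = 268435456, so n = 28.

28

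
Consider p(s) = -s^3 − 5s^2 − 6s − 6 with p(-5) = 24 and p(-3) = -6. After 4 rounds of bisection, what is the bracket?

[-3.875, -3.75]

p(-4) = 2 > 0, so the root lies in [-4, -3]
p(-3.5) = -3.375 < 0, so the root lies in [-4, -3.5]
p(-3.75) = -1.078125 < 0, so the root lies in [-4, -3.75]
p(-3.875) = 0.3574 > 0, so the root lies in [-3.875, -3.75]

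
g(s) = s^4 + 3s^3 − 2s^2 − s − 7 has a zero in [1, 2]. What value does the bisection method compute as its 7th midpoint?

1.4140625

s = 1.5 gives g = 2.1875, positive; keep [1, 1.5]
s = 1.25 gives g = -3.074219, negative; keep [1.25, 1.5]
s = 1.375 gives g = -0.782959, negative; keep [1.375, 1.5]
s = 1.4375 gives g = 0.6111, positive; keep [1.375, 1.4375]
s = 1.40625 gives g = -0.1079, negative; keep [1.40625, 1.4375]
s = 1.421875 gives g = 0.246, positive; keep [1.40625, 1.421875]
s = 1.4140625 gives g = 0.0676, positive; keep [1.40625, 1.4140625]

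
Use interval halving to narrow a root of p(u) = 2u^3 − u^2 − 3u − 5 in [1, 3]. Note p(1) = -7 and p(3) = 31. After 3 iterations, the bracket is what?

[1.75, 2]

p(2) = 1 > 0, so the root lies in [1, 2]
p(1.5) = -5 < 0, so the root lies in [1.5, 2]
p(1.75) = -2.59375 < 0, so the root lies in [1.75, 2]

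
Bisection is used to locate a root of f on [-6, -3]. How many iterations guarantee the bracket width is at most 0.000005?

20

Width after n steps is 3/2^n. Need 2^n ≥ 3/0.000005 = 600000.
2^19 = 524288 < 600000 ≤ 2^20 = 1048576, so n = 20.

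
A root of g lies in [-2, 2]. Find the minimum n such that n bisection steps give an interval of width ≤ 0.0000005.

23

Width after n steps is 4/2^n. Need 2^n ≥ 4/0.0000005 = 8000000.
2^22 = 4194304 < 8000000 ≤ 2^23 = 8388608, so n = 23.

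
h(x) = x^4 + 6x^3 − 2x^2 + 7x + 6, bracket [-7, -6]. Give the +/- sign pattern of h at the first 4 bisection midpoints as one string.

midpoint -6.5: h = 13.3125 > 0 → [-6.5, -6]
midpoint -6.25: h = -54.839844 < 0 → [-6.5, -6.25]
midpoint -6.375: h = -22.749756 < 0 → [-6.5, -6.375]
midpoint -6.4375: h = -5.2295 < 0 → [-6.5, -6.4375]

+---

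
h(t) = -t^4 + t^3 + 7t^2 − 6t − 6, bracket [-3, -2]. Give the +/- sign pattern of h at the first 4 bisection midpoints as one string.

-+++

t = -2.5 gives h = -1.9375, negative; keep [-2.5, -2]
t = -2.25 gives h = 5.917969, positive; keep [-2.5, -2.25]
t = -2.375 gives h = 2.52124, positive; keep [-2.5, -2.375]
t = -2.4375 gives h = 0.4324, positive; keep [-2.5, -2.4375]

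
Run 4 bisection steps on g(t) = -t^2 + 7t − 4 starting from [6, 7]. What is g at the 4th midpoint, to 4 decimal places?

midpoint 6.5: g = -0.75 < 0 → [6, 6.5]
midpoint 6.25: g = 0.6875 > 0 → [6.25, 6.5]
midpoint 6.375: g = -0.015625 < 0 → [6.25, 6.375]
midpoint 6.3125: g = 0.3398 > 0 → [6.3125, 6.375]

0.3398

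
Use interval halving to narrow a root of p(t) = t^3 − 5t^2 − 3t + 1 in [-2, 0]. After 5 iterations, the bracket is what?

t = -1 gives p = -2, negative; keep [-1, 0]
t = -0.5 gives p = 1.125, positive; keep [-1, -0.5]
t = -0.75 gives p = 0.015625, positive; keep [-1, -0.75]
t = -0.875 gives p = -0.873, negative; keep [-0.875, -0.75]
t = -0.8125 gives p = -0.3997, negative; keep [-0.8125, -0.75]

[-0.8125, -0.75]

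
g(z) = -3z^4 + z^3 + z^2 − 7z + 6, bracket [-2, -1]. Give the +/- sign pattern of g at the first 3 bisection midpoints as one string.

+--

midpoint -1.5: g = 0.1875 > 0 → [-2, -1.5]
midpoint -1.75: g = -12.183594 < 0 → [-1.75, -1.5]
midpoint -1.625: g = -5.194092 < 0 → [-1.625, -1.5]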